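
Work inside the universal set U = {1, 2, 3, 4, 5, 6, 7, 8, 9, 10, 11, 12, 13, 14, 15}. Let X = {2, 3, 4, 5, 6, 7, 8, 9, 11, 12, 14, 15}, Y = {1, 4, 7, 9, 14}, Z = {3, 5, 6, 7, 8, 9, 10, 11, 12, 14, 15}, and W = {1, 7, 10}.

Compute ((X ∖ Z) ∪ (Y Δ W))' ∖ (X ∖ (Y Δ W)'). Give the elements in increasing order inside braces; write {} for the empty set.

{1, 3, 5, 6, 7, 8, 11, 12, 13, 15}

X ∖ Z = {2, 4}
Y Δ W = {4, 9, 10, 14}
(X ∖ Z) ∪ (Y Δ W) = {2, 4, 9, 10, 14}
((X ∖ Z) ∪ (Y Δ W))' = {1, 3, 5, 6, 7, 8, 11, 12, 13, 15}
(Y Δ W)' = {1, 2, 3, 5, 6, 7, 8, 11, 12, 13, 15}
X ∖ (Y Δ W)' = {4, 9, 14}
((X ∖ Z) ∪ (Y Δ W))' ∖ (X ∖ (Y Δ W)') = {1, 3, 5, 6, 7, 8, 11, 12, 13, 15}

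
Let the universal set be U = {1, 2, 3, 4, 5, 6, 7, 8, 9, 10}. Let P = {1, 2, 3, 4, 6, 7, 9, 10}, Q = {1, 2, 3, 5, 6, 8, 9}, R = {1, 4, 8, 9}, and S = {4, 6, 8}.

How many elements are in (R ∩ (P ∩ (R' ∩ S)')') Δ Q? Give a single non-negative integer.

R' = {2, 3, 5, 6, 7, 10}
R' ∩ S = {6}
(R' ∩ S)' = {1, 2, 3, 4, 5, 7, 8, 9, 10}
P ∩ (R' ∩ S)' = {1, 2, 3, 4, 7, 9, 10}
(P ∩ (R' ∩ S)')' = {5, 6, 8}
R ∩ (P ∩ (R' ∩ S)')' = {8}
(R ∩ (P ∩ (R' ∩ S)')') Δ Q = {1, 2, 3, 5, 6, 9}
|(R ∩ (P ∩ (R' ∩ S)')') Δ Q| = 6

6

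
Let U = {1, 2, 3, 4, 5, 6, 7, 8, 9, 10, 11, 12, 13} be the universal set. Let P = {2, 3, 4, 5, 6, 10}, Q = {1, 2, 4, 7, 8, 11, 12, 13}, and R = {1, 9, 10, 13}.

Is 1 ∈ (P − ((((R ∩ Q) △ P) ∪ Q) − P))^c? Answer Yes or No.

1 ∈ R and 1 ∈ Q, so 1 ∈ R ∩ Q
1 ∈ (R ∩ Q) and 1 ∉ P, so 1 ∈ (R ∩ Q) △ P
1 ∈ ((R ∩ Q) △ P) and 1 ∈ Q, so 1 ∈ ((R ∩ Q) △ P) ∪ Q
1 ∈ (((R ∩ Q) △ P) ∪ Q) and 1 ∉ P, so 1 ∈ (((R ∩ Q) △ P) ∪ Q) − P
1 ∉ P and 1 ∈ ((((R ∩ Q) △ P) ∪ Q) − P), so 1 ∉ P − ((((R ∩ Q) △ P) ∪ Q) − P)
1 ∈ (P − ((((R ∩ Q) △ P) ∪ Q) − P))^c since 1 ∉ (P − ((((R ∩ Q) △ P) ∪ Q) − P))

Yes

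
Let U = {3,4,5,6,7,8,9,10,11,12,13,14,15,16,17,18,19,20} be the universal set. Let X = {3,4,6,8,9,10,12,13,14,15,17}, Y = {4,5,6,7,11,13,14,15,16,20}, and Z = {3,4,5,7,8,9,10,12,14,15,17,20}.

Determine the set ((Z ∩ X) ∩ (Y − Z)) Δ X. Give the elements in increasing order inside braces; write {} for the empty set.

Z ∩ X = {3,4,8,9,10,12,14,15,17}
Y − Z = {6,11,13,16}
(Z ∩ X) ∩ (Y − Z) = {}
((Z ∩ X) ∩ (Y − Z)) Δ X = {3,4,6,8,9,10,12,13,14,15,17}

{3,4,6,8,9,10,12,13,14,15,17}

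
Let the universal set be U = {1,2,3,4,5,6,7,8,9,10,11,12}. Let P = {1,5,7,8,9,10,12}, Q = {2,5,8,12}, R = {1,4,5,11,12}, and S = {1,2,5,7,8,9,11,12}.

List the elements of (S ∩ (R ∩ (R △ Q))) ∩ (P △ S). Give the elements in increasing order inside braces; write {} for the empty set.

R △ Q = {1,2,4,8,11}
R ∩ (R △ Q) = {1,4,11}
S ∩ (R ∩ (R △ Q)) = {1,11}
P △ S = {2,10,11}
(S ∩ (R ∩ (R △ Q))) ∩ (P △ S) = {11}

{11}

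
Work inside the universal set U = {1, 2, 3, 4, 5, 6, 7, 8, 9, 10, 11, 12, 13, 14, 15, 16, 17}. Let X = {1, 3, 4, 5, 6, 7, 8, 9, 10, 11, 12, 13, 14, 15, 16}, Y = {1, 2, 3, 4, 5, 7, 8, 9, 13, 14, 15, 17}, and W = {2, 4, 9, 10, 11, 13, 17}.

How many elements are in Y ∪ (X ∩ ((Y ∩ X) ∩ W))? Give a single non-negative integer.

Y ∩ X = {1, 3, 4, 5, 7, 8, 9, 13, 14, 15}
(Y ∩ X) ∩ W = {4, 9, 13}
X ∩ ((Y ∩ X) ∩ W) = {4, 9, 13}
Y ∪ (X ∩ ((Y ∩ X) ∩ W)) = {1, 2, 3, 4, 5, 7, 8, 9, 13, 14, 15, 17}
|Y ∪ (X ∩ ((Y ∩ X) ∩ W))| = 12

12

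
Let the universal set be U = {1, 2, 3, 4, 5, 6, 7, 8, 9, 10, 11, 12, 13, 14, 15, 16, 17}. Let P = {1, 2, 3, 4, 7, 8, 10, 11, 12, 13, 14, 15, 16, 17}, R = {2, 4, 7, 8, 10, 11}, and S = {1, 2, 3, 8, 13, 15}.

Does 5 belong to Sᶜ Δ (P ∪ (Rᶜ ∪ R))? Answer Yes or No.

No

5 ∉ S, so 5 ∈ Sᶜ
5 ∉ R, so 5 ∈ Rᶜ
5 ∈ Rᶜ and 5 ∉ R, so 5 ∈ Rᶜ ∪ R
5 ∉ P and 5 ∈ (Rᶜ ∪ R), so 5 ∈ P ∪ (Rᶜ ∪ R)
5 ∈ Sᶜ and 5 ∈ (P ∪ (Rᶜ ∪ R)), so 5 ∉ Sᶜ Δ (P ∪ (Rᶜ ∪ R))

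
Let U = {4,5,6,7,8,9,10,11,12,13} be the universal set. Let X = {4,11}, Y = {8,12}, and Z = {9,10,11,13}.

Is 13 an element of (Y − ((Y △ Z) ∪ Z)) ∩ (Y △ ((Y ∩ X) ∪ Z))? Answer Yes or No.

13 ∉ Y and 13 ∈ Z, so 13 ∈ Y △ Z
13 ∈ (Y △ Z) and 13 ∈ Z, so 13 ∈ (Y △ Z) ∪ Z
13 ∉ Y and 13 ∈ ((Y △ Z) ∪ Z), so 13 ∉ Y − ((Y △ Z) ∪ Z)
13 ∉ Y and 13 ∉ X, so 13 ∉ Y ∩ X
13 ∉ (Y ∩ X) and 13 ∈ Z, so 13 ∈ (Y ∩ X) ∪ Z
13 ∉ Y and 13 ∈ ((Y ∩ X) ∪ Z), so 13 ∈ Y △ ((Y ∩ X) ∪ Z)
13 ∉ (Y − ((Y △ Z) ∪ Z)) and 13 ∈ (Y △ ((Y ∩ X) ∪ Z)), so 13 ∉ (Y − ((Y △ Z) ∪ Z)) ∩ (Y △ ((Y ∩ X) ∪ Z))

No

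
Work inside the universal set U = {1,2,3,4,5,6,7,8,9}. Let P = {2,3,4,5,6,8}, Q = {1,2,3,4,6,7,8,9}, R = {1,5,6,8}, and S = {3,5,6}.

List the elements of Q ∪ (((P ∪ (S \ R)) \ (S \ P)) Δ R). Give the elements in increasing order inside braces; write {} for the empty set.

S \ R = {3}
P ∪ (S \ R) = {2,3,4,5,6,8}
S \ P = {}
(P ∪ (S \ R)) \ (S \ P) = {2,3,4,5,6,8}
((P ∪ (S \ R)) \ (S \ P)) Δ R = {1,2,3,4}
Q ∪ (((P ∪ (S \ R)) \ (S \ P)) Δ R) = {1,2,3,4,6,7,8,9}

{1,2,3,4,6,7,8,9}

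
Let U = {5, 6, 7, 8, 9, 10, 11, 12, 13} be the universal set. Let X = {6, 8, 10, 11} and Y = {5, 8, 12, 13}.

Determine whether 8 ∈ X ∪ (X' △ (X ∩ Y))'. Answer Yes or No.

8 ∈ X, so 8 ∉ X'
8 ∈ X and 8 ∈ Y, so 8 ∈ X ∩ Y
8 ∉ X' and 8 ∈ (X ∩ Y), so 8 ∈ X' △ (X ∩ Y)
8 ∉ (X' △ (X ∩ Y))' since 8 ∈ (X' △ (X ∩ Y))
8 ∈ X and 8 ∉ (X' △ (X ∩ Y))', so 8 ∈ X ∪ (X' △ (X ∩ Y))'

Yes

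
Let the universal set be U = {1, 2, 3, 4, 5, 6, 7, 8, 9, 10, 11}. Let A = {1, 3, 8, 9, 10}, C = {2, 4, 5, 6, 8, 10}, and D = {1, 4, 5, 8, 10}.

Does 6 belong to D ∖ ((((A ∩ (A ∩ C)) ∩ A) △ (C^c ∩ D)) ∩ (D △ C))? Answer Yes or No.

No

6 ∉ A and 6 ∈ C, so 6 ∉ A ∩ C
6 ∉ A and 6 ∉ (A ∩ C), so 6 ∉ A ∩ (A ∩ C)
6 ∉ (A ∩ (A ∩ C)) and 6 ∉ A, so 6 ∉ (A ∩ (A ∩ C)) ∩ A
6 ∈ C, so 6 ∉ C^c
6 ∉ C^c and 6 ∉ D, so 6 ∉ C^c ∩ D
6 ∉ ((A ∩ (A ∩ C)) ∩ A) and 6 ∉ (C^c ∩ D), so 6 ∉ ((A ∩ (A ∩ C)) ∩ A) △ (C^c ∩ D)
6 ∉ D and 6 ∈ C, so 6 ∈ D △ C
6 ∉ (((A ∩ (A ∩ C)) ∩ A) △ (C^c ∩ D)) and 6 ∈ (D △ C), so 6 ∉ (((A ∩ (A ∩ C)) ∩ A) △ (C^c ∩ D)) ∩ (D △ C)
6 ∉ D and 6 ∉ ((((A ∩ (A ∩ C)) ∩ A) △ (C^c ∩ D)) ∩ (D △ C)), so 6 ∉ D ∖ ((((A ∩ (A ∩ C)) ∩ A) △ (C^c ∩ D)) ∩ (D △ C))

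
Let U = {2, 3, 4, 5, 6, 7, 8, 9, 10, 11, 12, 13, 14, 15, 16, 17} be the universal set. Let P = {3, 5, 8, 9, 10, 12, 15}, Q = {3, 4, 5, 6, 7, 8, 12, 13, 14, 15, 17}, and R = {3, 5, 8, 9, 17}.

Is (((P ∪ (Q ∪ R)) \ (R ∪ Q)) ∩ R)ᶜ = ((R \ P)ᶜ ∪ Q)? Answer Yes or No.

Yes

Q ∪ R = {3, 4, 5, 6, 7, 8, 9, 12, 13, 14, 15, 17}
P ∪ (Q ∪ R) = {3, 4, 5, 6, 7, 8, 9, 10, 12, 13, 14, 15, 17}
R ∪ Q = {3, 4, 5, 6, 7, 8, 9, 12, 13, 14, 15, 17}
(P ∪ (Q ∪ R)) \ (R ∪ Q) = {10}
((P ∪ (Q ∪ R)) \ (R ∪ Q)) ∩ R = {}
(((P ∪ (Q ∪ R)) \ (R ∪ Q)) ∩ R)ᶜ = {2, 3, 4, 5, 6, 7, 8, 9, 10, 11, 12, 13, 14, 15, 16, 17}
R \ P = {17}
(R \ P)ᶜ = {2, 3, 4, 5, 6, 7, 8, 9, 10, 11, 12, 13, 14, 15, 16}
(R \ P)ᶜ ∪ Q = {2, 3, 4, 5, 6, 7, 8, 9, 10, 11, 12, 13, 14, 15, 16, 17}
Both equal {2, 3, 4, 5, 6, 7, 8, 9, 10, 11, 12, 13, 14, 15, 16, 17}, so (((P ∪ (Q ∪ R)) \ (R ∪ Q)) ∩ R)ᶜ = (R \ P)ᶜ ∪ Q.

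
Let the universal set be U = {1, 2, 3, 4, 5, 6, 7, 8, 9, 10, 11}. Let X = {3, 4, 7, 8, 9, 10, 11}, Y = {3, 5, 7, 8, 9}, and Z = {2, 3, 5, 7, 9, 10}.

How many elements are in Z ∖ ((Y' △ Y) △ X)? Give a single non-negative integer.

4

Y' = {1, 2, 4, 6, 10, 11}
Y' △ Y = {1, 2, 3, 4, 5, 6, 7, 8, 9, 10, 11}
(Y' △ Y) △ X = {1, 2, 5, 6}
Z ∖ ((Y' △ Y) △ X) = {3, 7, 9, 10}
|Z ∖ ((Y' △ Y) △ X)| = 4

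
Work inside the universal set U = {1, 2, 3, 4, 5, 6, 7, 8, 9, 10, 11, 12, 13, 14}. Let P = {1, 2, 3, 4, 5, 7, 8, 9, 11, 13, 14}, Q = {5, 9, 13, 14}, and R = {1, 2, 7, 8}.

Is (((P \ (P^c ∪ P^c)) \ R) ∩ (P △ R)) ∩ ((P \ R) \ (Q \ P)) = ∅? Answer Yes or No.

P^c = {6, 10, 12}
P^c ∪ P^c = {6, 10, 12}
P \ (P^c ∪ P^c) = {1, 2, 3, 4, 5, 7, 8, 9, 11, 13, 14}
(P \ (P^c ∪ P^c)) \ R = {3, 4, 5, 9, 11, 13, 14}
P △ R = {3, 4, 5, 9, 11, 13, 14}
((P \ (P^c ∪ P^c)) \ R) ∩ (P △ R) = {3, 4, 5, 9, 11, 13, 14}
P \ R = {3, 4, 5, 9, 11, 13, 14}
Q \ P = {}
(P \ R) \ (Q \ P) = {3, 4, 5, 9, 11, 13, 14}
3 lies in both, so they are not disjoint.

No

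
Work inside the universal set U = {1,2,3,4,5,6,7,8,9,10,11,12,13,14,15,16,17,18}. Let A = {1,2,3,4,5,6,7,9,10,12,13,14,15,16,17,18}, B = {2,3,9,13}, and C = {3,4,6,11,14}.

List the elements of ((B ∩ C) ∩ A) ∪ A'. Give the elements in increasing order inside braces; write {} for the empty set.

{3,8,11}

B ∩ C = {3}
(B ∩ C) ∩ A = {3}
A' = {8,11}
((B ∩ C) ∩ A) ∪ A' = {3,8,11}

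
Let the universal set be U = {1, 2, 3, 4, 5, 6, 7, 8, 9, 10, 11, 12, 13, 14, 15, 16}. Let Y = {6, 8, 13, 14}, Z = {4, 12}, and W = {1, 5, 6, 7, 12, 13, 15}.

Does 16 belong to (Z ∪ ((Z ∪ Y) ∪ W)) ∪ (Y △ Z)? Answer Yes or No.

16 ∉ Z and 16 ∉ Y, so 16 ∉ Z ∪ Y
16 ∉ (Z ∪ Y) and 16 ∉ W, so 16 ∉ (Z ∪ Y) ∪ W
16 ∉ Z and 16 ∉ ((Z ∪ Y) ∪ W), so 16 ∉ Z ∪ ((Z ∪ Y) ∪ W)
16 ∉ Y and 16 ∉ Z, so 16 ∉ Y △ Z
16 ∉ (Z ∪ ((Z ∪ Y) ∪ W)) and 16 ∉ (Y △ Z), so 16 ∉ (Z ∪ ((Z ∪ Y) ∪ W)) ∪ (Y △ Z)

No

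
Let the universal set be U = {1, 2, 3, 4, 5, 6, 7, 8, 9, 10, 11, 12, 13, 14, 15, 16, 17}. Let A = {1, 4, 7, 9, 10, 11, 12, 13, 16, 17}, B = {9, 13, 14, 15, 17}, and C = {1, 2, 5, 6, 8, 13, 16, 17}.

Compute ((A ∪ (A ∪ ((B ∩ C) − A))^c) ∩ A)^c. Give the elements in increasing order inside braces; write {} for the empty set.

B ∩ C = {13, 17}
(B ∩ C) − A = {}
A ∪ ((B ∩ C) − A) = {1, 4, 7, 9, 10, 11, 12, 13, 16, 17}
(A ∪ ((B ∩ C) − A))^c = {2, 3, 5, 6, 8, 14, 15}
A ∪ (A ∪ ((B ∩ C) − A))^c = {1, 2, 3, 4, 5, 6, 7, 8, 9, 10, 11, 12, 13, 14, 15, 16, 17}
(A ∪ (A ∪ ((B ∩ C) − A))^c) ∩ A = {1, 4, 7, 9, 10, 11, 12, 13, 16, 17}
((A ∪ (A ∪ ((B ∩ C) − A))^c) ∩ A)^c = {2, 3, 5, 6, 8, 14, 15}

{2, 3, 5, 6, 8, 14, 15}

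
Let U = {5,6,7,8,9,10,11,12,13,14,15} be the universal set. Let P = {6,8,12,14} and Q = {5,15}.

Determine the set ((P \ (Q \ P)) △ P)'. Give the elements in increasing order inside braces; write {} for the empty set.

Q \ P = {5,15}
P \ (Q \ P) = {6,8,12,14}
(P \ (Q \ P)) △ P = {}
((P \ (Q \ P)) △ P)' = {5,6,7,8,9,10,11,12,13,14,15}

{5,6,7,8,9,10,11,12,13,14,15}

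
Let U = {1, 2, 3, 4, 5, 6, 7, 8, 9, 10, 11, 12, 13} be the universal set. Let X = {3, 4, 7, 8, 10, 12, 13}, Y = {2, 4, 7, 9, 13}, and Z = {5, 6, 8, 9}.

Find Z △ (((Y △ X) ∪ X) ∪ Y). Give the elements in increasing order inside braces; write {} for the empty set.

{2, 3, 4, 5, 6, 7, 10, 12, 13}

Y △ X = {2, 3, 8, 9, 10, 12}
(Y △ X) ∪ X = {2, 3, 4, 7, 8, 9, 10, 12, 13}
((Y △ X) ∪ X) ∪ Y = {2, 3, 4, 7, 8, 9, 10, 12, 13}
Z △ (((Y △ X) ∪ X) ∪ Y) = {2, 3, 4, 5, 6, 7, 10, 12, 13}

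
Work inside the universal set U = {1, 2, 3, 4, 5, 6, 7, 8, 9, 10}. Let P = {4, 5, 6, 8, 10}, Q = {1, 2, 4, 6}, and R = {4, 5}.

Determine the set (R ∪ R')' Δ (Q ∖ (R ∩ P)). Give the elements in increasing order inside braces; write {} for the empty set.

{1, 2, 6}

R' = {1, 2, 3, 6, 7, 8, 9, 10}
R ∪ R' = {1, 2, 3, 4, 5, 6, 7, 8, 9, 10}
(R ∪ R')' = {}
R ∩ P = {4, 5}
Q ∖ (R ∩ P) = {1, 2, 6}
(R ∪ R')' Δ (Q ∖ (R ∩ P)) = {1, 2, 6}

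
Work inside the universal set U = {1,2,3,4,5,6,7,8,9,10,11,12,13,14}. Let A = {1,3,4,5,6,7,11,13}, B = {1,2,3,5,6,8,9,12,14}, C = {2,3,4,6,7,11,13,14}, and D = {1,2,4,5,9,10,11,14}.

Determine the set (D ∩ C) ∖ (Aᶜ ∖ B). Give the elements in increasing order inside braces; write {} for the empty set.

{2,4,11,14}

D ∩ C = {2,4,11,14}
Aᶜ = {2,8,9,10,12,14}
Aᶜ ∖ B = {10}
(D ∩ C) ∖ (Aᶜ ∖ B) = {2,4,11,14}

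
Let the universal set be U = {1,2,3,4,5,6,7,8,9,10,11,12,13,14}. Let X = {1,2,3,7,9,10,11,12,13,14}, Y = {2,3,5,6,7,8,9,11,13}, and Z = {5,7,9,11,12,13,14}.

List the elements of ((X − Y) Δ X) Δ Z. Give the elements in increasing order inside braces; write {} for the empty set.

X − Y = {1,10,12,14}
(X − Y) Δ X = {2,3,7,9,11,13}
((X − Y) Δ X) Δ Z = {2,3,5,12,14}

{2,3,5,12,14}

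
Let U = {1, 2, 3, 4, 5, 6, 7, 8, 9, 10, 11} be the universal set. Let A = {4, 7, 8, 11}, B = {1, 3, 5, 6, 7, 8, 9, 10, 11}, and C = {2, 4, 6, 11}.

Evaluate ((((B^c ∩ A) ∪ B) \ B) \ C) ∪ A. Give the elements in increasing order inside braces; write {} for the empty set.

B^c = {2, 4}
B^c ∩ A = {4}
(B^c ∩ A) ∪ B = {1, 3, 4, 5, 6, 7, 8, 9, 10, 11}
((B^c ∩ A) ∪ B) \ B = {4}
(((B^c ∩ A) ∪ B) \ B) \ C = {}
((((B^c ∩ A) ∪ B) \ B) \ C) ∪ A = {4, 7, 8, 11}

{4, 7, 8, 11}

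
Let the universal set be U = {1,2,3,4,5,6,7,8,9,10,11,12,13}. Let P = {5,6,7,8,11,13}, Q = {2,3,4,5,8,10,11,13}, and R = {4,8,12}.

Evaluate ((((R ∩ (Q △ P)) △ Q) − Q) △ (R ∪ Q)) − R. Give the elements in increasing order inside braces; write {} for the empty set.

{2,3,5,10,11,13}

Q △ P = {2,3,4,6,7,10}
R ∩ (Q △ P) = {4}
(R ∩ (Q △ P)) △ Q = {2,3,5,8,10,11,13}
((R ∩ (Q △ P)) △ Q) − Q = {}
R ∪ Q = {2,3,4,5,8,10,11,12,13}
(((R ∩ (Q △ P)) △ Q) − Q) △ (R ∪ Q) = {2,3,4,5,8,10,11,12,13}
((((R ∩ (Q △ P)) △ Q) − Q) △ (R ∪ Q)) − R = {2,3,5,10,11,13}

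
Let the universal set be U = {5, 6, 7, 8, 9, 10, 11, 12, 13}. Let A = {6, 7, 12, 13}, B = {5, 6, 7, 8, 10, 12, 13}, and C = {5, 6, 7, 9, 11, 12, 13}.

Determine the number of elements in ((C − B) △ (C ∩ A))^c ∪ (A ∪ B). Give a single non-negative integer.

7

C − B = {9, 11}
C ∩ A = {6, 7, 12, 13}
(C − B) △ (C ∩ A) = {6, 7, 9, 11, 12, 13}
((C − B) △ (C ∩ A))^c = {5, 8, 10}
A ∪ B = {5, 6, 7, 8, 10, 12, 13}
((C − B) △ (C ∩ A))^c ∪ (A ∪ B) = {5, 6, 7, 8, 10, 12, 13}
|((C − B) △ (C ∩ A))^c ∪ (A ∪ B)| = 7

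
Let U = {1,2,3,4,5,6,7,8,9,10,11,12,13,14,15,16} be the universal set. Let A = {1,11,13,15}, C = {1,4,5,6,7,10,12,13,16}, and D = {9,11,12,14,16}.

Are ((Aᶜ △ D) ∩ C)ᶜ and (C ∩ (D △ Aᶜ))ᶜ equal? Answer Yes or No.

Aᶜ = {2,3,4,5,6,7,8,9,10,12,14,16}
Aᶜ △ D = {2,3,4,5,6,7,8,10,11}
(Aᶜ △ D) ∩ C = {4,5,6,7,10}
((Aᶜ △ D) ∩ C)ᶜ = {1,2,3,8,9,11,12,13,14,15,16}
D △ Aᶜ = {2,3,4,5,6,7,8,10,11}
C ∩ (D △ Aᶜ) = {4,5,6,7,10}
(C ∩ (D △ Aᶜ))ᶜ = {1,2,3,8,9,11,12,13,14,15,16}
Both equal {1,2,3,8,9,11,12,13,14,15,16}, so ((Aᶜ △ D) ∩ C)ᶜ = (C ∩ (D △ Aᶜ))ᶜ.

Yes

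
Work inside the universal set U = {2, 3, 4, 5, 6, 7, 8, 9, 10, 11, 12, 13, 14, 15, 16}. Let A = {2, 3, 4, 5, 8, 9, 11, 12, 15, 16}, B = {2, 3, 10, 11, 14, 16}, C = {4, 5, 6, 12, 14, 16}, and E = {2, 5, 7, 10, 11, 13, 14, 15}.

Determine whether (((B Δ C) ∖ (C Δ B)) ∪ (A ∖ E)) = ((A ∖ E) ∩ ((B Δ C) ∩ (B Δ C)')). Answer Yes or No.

B Δ C = {2, 3, 4, 5, 6, 10, 11, 12}
C Δ B = {2, 3, 4, 5, 6, 10, 11, 12}
(B Δ C) ∖ (C Δ B) = {}
A ∖ E = {3, 4, 8, 9, 12, 16}
((B Δ C) ∖ (C Δ B)) ∪ (A ∖ E) = {3, 4, 8, 9, 12, 16}
(B Δ C)' = {7, 8, 9, 13, 14, 15, 16}
(B Δ C) ∩ (B Δ C)' = {}
(A ∖ E) ∩ ((B Δ C) ∩ (B Δ C)') = {}
3 ∈ ((B Δ C) ∖ (C Δ B)) ∪ (A ∖ E) but 3 ∉ (A ∖ E) ∩ ((B Δ C) ∩ (B Δ C)'), so they differ.

No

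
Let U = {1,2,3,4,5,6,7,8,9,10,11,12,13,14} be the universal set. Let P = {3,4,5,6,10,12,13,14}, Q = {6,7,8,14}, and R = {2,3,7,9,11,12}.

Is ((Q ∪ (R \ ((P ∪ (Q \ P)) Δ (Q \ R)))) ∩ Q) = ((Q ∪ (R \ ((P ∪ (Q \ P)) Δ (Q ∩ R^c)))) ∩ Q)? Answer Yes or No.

Q \ P = {7,8}
P ∪ (Q \ P) = {3,4,5,6,7,8,10,12,13,14}
Q \ R = {6,8,14}
(P ∪ (Q \ P)) Δ (Q \ R) = {3,4,5,7,10,12,13}
R \ ((P ∪ (Q \ P)) Δ (Q \ R)) = {2,9,11}
Q ∪ (R \ ((P ∪ (Q \ P)) Δ (Q \ R))) = {2,6,7,8,9,11,14}
(Q ∪ (R \ ((P ∪ (Q \ P)) Δ (Q \ R)))) ∩ Q = {6,7,8,14}
R^c = {1,4,5,6,8,10,13,14}
Q ∩ R^c = {6,8,14}
(P ∪ (Q \ P)) Δ (Q ∩ R^c) = {3,4,5,7,10,12,13}
R \ ((P ∪ (Q \ P)) Δ (Q ∩ R^c)) = {2,9,11}
Q ∪ (R \ ((P ∪ (Q \ P)) Δ (Q ∩ R^c))) = {2,6,7,8,9,11,14}
(Q ∪ (R \ ((P ∪ (Q \ P)) Δ (Q ∩ R^c)))) ∩ Q = {6,7,8,14}
Both equal {6,7,8,14}, so (Q ∪ (R \ ((P ∪ (Q \ P)) Δ (Q \ R)))) ∩ Q = (Q ∪ (R \ ((P ∪ (Q \ P)) Δ (Q ∩ R^c)))) ∩ Q.

Yes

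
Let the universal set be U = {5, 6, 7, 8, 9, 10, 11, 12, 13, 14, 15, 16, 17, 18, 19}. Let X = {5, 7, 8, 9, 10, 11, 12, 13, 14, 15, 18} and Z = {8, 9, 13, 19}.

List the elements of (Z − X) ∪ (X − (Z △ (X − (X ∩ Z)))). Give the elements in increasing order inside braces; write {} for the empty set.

{19}

Z − X = {19}
X ∩ Z = {8, 9, 13}
X − (X ∩ Z) = {5, 7, 10, 11, 12, 14, 15, 18}
Z △ (X − (X ∩ Z)) = {5, 7, 8, 9, 10, 11, 12, 13, 14, 15, 18, 19}
X − (Z △ (X − (X ∩ Z))) = {}
(Z − X) ∪ (X − (Z △ (X − (X ∩ Z)))) = {19}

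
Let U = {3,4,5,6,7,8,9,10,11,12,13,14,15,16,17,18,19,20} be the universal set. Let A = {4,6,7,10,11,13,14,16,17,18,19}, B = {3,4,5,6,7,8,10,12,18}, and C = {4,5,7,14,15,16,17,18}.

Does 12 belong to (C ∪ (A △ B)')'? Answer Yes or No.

12 ∉ A and 12 ∈ B, so 12 ∈ A △ B
12 ∉ (A △ B)' since 12 ∈ (A △ B)
12 ∉ C and 12 ∉ (A △ B)', so 12 ∉ C ∪ (A △ B)'
12 ∈ (C ∪ (A △ B)')' since 12 ∉ (C ∪ (A △ B)')

Yes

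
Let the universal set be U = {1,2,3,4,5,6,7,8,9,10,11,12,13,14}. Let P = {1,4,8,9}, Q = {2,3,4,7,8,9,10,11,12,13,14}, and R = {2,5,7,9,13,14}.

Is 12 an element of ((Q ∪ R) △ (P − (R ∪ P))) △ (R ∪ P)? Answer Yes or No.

Yes

12 ∈ Q and 12 ∉ R, so 12 ∈ Q ∪ R
12 ∉ R and 12 ∉ P, so 12 ∉ R ∪ P
12 ∉ P and 12 ∉ (R ∪ P), so 12 ∉ P − (R ∪ P)
12 ∈ (Q ∪ R) and 12 ∉ (P − (R ∪ P)), so 12 ∈ (Q ∪ R) △ (P − (R ∪ P))
12 ∉ R and 12 ∉ P, so 12 ∉ R ∪ P
12 ∈ ((Q ∪ R) △ (P − (R ∪ P))) and 12 ∉ (R ∪ P), so 12 ∈ ((Q ∪ R) △ (P − (R ∪ P))) △ (R ∪ P)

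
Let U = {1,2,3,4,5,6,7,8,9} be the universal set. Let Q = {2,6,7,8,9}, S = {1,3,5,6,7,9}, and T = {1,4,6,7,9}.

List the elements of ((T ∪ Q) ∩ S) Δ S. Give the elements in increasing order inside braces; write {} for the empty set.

T ∪ Q = {1,2,4,6,7,8,9}
(T ∪ Q) ∩ S = {1,6,7,9}
((T ∪ Q) ∩ S) Δ S = {3,5}

{3,5}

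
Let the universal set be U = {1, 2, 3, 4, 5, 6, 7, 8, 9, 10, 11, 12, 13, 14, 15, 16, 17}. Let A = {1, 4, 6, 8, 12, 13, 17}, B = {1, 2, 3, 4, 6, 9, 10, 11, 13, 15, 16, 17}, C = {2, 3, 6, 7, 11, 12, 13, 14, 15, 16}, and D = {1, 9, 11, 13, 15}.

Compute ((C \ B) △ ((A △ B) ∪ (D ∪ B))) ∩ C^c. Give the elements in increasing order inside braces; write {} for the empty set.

{1, 4, 8, 9, 10, 17}

C \ B = {7, 12, 14}
A △ B = {2, 3, 8, 9, 10, 11, 12, 15, 16}
D ∪ B = {1, 2, 3, 4, 6, 9, 10, 11, 13, 15, 16, 17}
(A △ B) ∪ (D ∪ B) = {1, 2, 3, 4, 6, 8, 9, 10, 11, 12, 13, 15, 16, 17}
(C \ B) △ ((A △ B) ∪ (D ∪ B)) = {1, 2, 3, 4, 6, 7, 8, 9, 10, 11, 13, 14, 15, 16, 17}
C^c = {1, 4, 5, 8, 9, 10, 17}
((C \ B) △ ((A △ B) ∪ (D ∪ B))) ∩ C^c = {1, 4, 8, 9, 10, 17}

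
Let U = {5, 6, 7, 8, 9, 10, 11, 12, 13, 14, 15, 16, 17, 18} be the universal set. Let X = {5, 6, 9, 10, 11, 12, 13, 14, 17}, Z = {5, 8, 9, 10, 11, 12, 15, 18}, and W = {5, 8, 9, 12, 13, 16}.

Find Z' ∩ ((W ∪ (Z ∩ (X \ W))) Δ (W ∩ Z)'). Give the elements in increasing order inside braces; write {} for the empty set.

Z' = {6, 7, 13, 14, 16, 17}
X \ W = {6, 10, 11, 14, 17}
Z ∩ (X \ W) = {10, 11}
W ∪ (Z ∩ (X \ W)) = {5, 8, 9, 10, 11, 12, 13, 16}
W ∩ Z = {5, 8, 9, 12}
(W ∩ Z)' = {6, 7, 10, 11, 13, 14, 15, 16, 17, 18}
(W ∪ (Z ∩ (X \ W))) Δ (W ∩ Z)' = {5, 6, 7, 8, 9, 12, 14, 15, 17, 18}
Z' ∩ ((W ∪ (Z ∩ (X \ W))) Δ (W ∩ Z)') = {6, 7, 14, 17}

{6, 7, 14, 17}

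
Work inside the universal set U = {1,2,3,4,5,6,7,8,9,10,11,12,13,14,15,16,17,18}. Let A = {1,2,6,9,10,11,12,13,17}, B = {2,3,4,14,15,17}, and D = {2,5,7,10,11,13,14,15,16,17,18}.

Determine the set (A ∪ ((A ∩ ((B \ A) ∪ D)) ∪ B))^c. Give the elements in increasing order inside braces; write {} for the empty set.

{5,7,8,16,18}

B \ A = {3,4,14,15}
(B \ A) ∪ D = {2,3,4,5,7,10,11,13,14,15,16,17,18}
A ∩ ((B \ A) ∪ D) = {2,10,11,13,17}
(A ∩ ((B \ A) ∪ D)) ∪ B = {2,3,4,10,11,13,14,15,17}
A ∪ ((A ∩ ((B \ A) ∪ D)) ∪ B) = {1,2,3,4,6,9,10,11,12,13,14,15,17}
(A ∪ ((A ∩ ((B \ A) ∪ D)) ∪ B))^c = {5,7,8,16,18}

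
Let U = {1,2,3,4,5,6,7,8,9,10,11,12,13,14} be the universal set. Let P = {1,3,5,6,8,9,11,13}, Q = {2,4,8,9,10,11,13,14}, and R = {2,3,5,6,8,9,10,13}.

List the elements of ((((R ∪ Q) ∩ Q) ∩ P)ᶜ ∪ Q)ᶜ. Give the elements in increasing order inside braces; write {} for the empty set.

R ∪ Q = {2,3,4,5,6,8,9,10,11,13,14}
(R ∪ Q) ∩ Q = {2,4,8,9,10,11,13,14}
((R ∪ Q) ∩ Q) ∩ P = {8,9,11,13}
(((R ∪ Q) ∩ Q) ∩ P)ᶜ = {1,2,3,4,5,6,7,10,12,14}
(((R ∪ Q) ∩ Q) ∩ P)ᶜ ∪ Q = {1,2,3,4,5,6,7,8,9,10,11,12,13,14}
((((R ∪ Q) ∩ Q) ∩ P)ᶜ ∪ Q)ᶜ = {}

{}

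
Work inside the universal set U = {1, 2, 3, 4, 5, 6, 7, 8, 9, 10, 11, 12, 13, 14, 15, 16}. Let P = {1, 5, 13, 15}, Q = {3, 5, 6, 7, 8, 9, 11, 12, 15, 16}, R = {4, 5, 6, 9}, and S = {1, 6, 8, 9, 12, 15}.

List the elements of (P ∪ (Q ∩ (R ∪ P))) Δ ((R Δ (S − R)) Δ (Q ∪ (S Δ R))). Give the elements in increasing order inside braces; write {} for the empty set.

{1, 3, 5, 6, 7, 9, 11, 13, 15, 16}

R ∪ P = {1, 4, 5, 6, 9, 13, 15}
Q ∩ (R ∪ P) = {5, 6, 9, 15}
P ∪ (Q ∩ (R ∪ P)) = {1, 5, 6, 9, 13, 15}
S − R = {1, 8, 12, 15}
R Δ (S − R) = {1, 4, 5, 6, 8, 9, 12, 15}
S Δ R = {1, 4, 5, 8, 12, 15}
Q ∪ (S Δ R) = {1, 3, 4, 5, 6, 7, 8, 9, 11, 12, 15, 16}
(R Δ (S − R)) Δ (Q ∪ (S Δ R)) = {3, 7, 11, 16}
(P ∪ (Q ∩ (R ∪ P))) Δ ((R Δ (S − R)) Δ (Q ∪ (S Δ R))) = {1, 3, 5, 6, 7, 9, 11, 13, 15, 16}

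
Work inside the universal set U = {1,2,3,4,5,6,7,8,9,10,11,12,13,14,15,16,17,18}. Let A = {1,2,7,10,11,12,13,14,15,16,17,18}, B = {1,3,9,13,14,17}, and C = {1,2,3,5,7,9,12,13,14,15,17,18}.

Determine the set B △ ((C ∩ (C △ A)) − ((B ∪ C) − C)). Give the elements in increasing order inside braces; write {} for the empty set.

{1,5,13,14,17}

C △ A = {3,5,9,10,11,16}
C ∩ (C △ A) = {3,5,9}
B ∪ C = {1,2,3,5,7,9,12,13,14,15,17,18}
(B ∪ C) − C = {}
(C ∩ (C △ A)) − ((B ∪ C) − C) = {3,5,9}
B △ ((C ∩ (C △ A)) − ((B ∪ C) − C)) = {1,5,13,14,17}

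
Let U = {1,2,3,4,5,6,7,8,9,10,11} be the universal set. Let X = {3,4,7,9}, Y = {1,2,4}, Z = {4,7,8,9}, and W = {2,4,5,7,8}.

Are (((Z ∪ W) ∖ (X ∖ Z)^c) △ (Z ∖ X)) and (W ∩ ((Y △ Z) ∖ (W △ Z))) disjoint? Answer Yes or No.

No

Z ∪ W = {2,4,5,7,8,9}
X ∖ Z = {3}
(X ∖ Z)^c = {1,2,4,5,6,7,8,9,10,11}
(Z ∪ W) ∖ (X ∖ Z)^c = {}
Z ∖ X = {8}
((Z ∪ W) ∖ (X ∖ Z)^c) △ (Z ∖ X) = {8}
Y △ Z = {1,2,7,8,9}
W △ Z = {2,5,9}
(Y △ Z) ∖ (W △ Z) = {1,7,8}
W ∩ ((Y △ Z) ∖ (W △ Z)) = {7,8}
8 lies in both, so they are not disjoint.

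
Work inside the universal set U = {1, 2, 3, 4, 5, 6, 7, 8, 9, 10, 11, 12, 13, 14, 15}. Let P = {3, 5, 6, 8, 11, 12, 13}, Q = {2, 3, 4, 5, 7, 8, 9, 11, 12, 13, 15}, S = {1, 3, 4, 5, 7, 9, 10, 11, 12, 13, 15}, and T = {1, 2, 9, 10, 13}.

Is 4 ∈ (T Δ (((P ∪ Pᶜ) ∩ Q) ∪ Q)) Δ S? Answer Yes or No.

No

4 ∉ P, so 4 ∈ Pᶜ
4 ∉ P and 4 ∈ Pᶜ, so 4 ∈ P ∪ Pᶜ
4 ∈ (P ∪ Pᶜ) and 4 ∈ Q, so 4 ∈ (P ∪ Pᶜ) ∩ Q
4 ∈ ((P ∪ Pᶜ) ∩ Q) and 4 ∈ Q, so 4 ∈ ((P ∪ Pᶜ) ∩ Q) ∪ Q
4 ∉ T and 4 ∈ (((P ∪ Pᶜ) ∩ Q) ∪ Q), so 4 ∈ T Δ (((P ∪ Pᶜ) ∩ Q) ∪ Q)
4 ∈ (T Δ (((P ∪ Pᶜ) ∩ Q) ∪ Q)) and 4 ∈ S, so 4 ∉ (T Δ (((P ∪ Pᶜ) ∩ Q) ∪ Q)) Δ S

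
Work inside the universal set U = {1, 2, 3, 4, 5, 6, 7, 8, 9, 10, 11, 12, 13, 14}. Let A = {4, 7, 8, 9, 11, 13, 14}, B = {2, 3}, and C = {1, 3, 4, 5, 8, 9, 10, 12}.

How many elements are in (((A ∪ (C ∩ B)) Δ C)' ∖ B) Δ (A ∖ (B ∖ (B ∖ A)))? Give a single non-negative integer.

5

C ∩ B = {3}
A ∪ (C ∩ B) = {3, 4, 7, 8, 9, 11, 13, 14}
(A ∪ (C ∩ B)) Δ C = {1, 5, 7, 10, 11, 12, 13, 14}
((A ∪ (C ∩ B)) Δ C)' = {2, 3, 4, 6, 8, 9}
((A ∪ (C ∩ B)) Δ C)' ∖ B = {4, 6, 8, 9}
B ∖ A = {2, 3}
B ∖ (B ∖ A) = {}
A ∖ (B ∖ (B ∖ A)) = {4, 7, 8, 9, 11, 13, 14}
(((A ∪ (C ∩ B)) Δ C)' ∖ B) Δ (A ∖ (B ∖ (B ∖ A))) = {6, 7, 11, 13, 14}
|(((A ∪ (C ∩ B)) Δ C)' ∖ B) Δ (A ∖ (B ∖ (B ∖ A)))| = 5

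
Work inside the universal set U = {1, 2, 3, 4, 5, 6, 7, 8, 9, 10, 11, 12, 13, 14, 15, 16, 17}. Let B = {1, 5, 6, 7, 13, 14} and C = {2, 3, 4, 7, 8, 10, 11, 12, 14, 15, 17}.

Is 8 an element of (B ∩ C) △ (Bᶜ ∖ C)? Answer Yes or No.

No

8 ∉ B and 8 ∈ C, so 8 ∉ B ∩ C
8 ∉ B, so 8 ∈ Bᶜ
8 ∈ Bᶜ and 8 ∈ C, so 8 ∉ Bᶜ ∖ C
8 ∉ (B ∩ C) and 8 ∉ (Bᶜ ∖ C), so 8 ∉ (B ∩ C) △ (Bᶜ ∖ C)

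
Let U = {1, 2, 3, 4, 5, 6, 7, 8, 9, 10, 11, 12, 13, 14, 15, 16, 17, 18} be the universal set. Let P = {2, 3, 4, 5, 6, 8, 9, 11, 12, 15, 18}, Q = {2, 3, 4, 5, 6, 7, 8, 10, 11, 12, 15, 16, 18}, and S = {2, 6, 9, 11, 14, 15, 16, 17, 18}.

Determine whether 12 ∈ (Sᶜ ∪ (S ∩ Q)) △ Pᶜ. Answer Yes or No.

Yes

12 ∉ S, so 12 ∈ Sᶜ
12 ∉ S and 12 ∈ Q, so 12 ∉ S ∩ Q
12 ∈ Sᶜ and 12 ∉ (S ∩ Q), so 12 ∈ Sᶜ ∪ (S ∩ Q)
12 ∈ P, so 12 ∉ Pᶜ
12 ∈ (Sᶜ ∪ (S ∩ Q)) and 12 ∉ Pᶜ, so 12 ∈ (Sᶜ ∪ (S ∩ Q)) △ Pᶜ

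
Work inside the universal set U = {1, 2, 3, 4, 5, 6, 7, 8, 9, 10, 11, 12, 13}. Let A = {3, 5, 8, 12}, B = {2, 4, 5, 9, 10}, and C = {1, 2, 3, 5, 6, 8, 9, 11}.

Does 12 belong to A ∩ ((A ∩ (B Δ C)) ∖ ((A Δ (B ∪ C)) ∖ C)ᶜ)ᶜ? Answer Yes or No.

12 ∉ B and 12 ∉ C, so 12 ∉ B Δ C
12 ∈ A and 12 ∉ (B Δ C), so 12 ∉ A ∩ (B Δ C)
12 ∉ B and 12 ∉ C, so 12 ∉ B ∪ C
12 ∈ A and 12 ∉ (B ∪ C), so 12 ∈ A Δ (B ∪ C)
12 ∈ (A Δ (B ∪ C)) and 12 ∉ C, so 12 ∈ (A Δ (B ∪ C)) ∖ C
12 ∉ ((A Δ (B ∪ C)) ∖ C)ᶜ since 12 ∈ ((A Δ (B ∪ C)) ∖ C)
12 ∉ (A ∩ (B Δ C)) and 12 ∉ ((A Δ (B ∪ C)) ∖ C)ᶜ, so 12 ∉ (A ∩ (B Δ C)) ∖ ((A Δ (B ∪ C)) ∖ C)ᶜ
12 ∈ ((A ∩ (B Δ C)) ∖ ((A Δ (B ∪ C)) ∖ C)ᶜ)ᶜ since 12 ∉ ((A ∩ (B Δ C)) ∖ ((A Δ (B ∪ C)) ∖ C)ᶜ)
12 ∈ A and 12 ∈ ((A ∩ (B Δ C)) ∖ ((A Δ (B ∪ C)) ∖ C)ᶜ)ᶜ, so 12 ∈ A ∩ ((A ∩ (B Δ C)) ∖ ((A Δ (B ∪ C)) ∖ C)ᶜ)ᶜ

Yes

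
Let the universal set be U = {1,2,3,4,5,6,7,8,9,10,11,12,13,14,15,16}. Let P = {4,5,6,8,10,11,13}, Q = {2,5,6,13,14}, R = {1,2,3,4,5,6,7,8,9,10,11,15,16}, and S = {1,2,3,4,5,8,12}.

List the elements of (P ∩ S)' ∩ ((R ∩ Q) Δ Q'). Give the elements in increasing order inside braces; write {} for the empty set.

{1,2,3,6,7,9,10,11,12,15,16}

P ∩ S = {4,5,8}
(P ∩ S)' = {1,2,3,6,7,9,10,11,12,13,14,15,16}
R ∩ Q = {2,5,6}
Q' = {1,3,4,7,8,9,10,11,12,15,16}
(R ∩ Q) Δ Q' = {1,2,3,4,5,6,7,8,9,10,11,12,15,16}
(P ∩ S)' ∩ ((R ∩ Q) Δ Q') = {1,2,3,6,7,9,10,11,12,15,16}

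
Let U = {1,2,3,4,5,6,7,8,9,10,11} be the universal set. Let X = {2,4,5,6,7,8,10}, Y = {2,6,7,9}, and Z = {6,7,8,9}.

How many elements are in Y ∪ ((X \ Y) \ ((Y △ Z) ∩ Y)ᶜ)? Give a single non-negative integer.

X \ Y = {4,5,8,10}
Y △ Z = {2,8}
(Y △ Z) ∩ Y = {2}
((Y △ Z) ∩ Y)ᶜ = {1,3,4,5,6,7,8,9,10,11}
(X \ Y) \ ((Y △ Z) ∩ Y)ᶜ = {}
Y ∪ ((X \ Y) \ ((Y △ Z) ∩ Y)ᶜ) = {2,6,7,9}
|Y ∪ ((X \ Y) \ ((Y △ Z) ∩ Y)ᶜ)| = 4

4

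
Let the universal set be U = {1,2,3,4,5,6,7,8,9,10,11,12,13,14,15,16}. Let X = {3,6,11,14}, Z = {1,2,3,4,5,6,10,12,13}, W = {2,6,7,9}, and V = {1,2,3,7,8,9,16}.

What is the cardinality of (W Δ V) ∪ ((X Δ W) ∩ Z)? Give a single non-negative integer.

6

W Δ V = {1,3,6,8,16}
X Δ W = {2,3,7,9,11,14}
(X Δ W) ∩ Z = {2,3}
(W Δ V) ∪ ((X Δ W) ∩ Z) = {1,2,3,6,8,16}
|(W Δ V) ∪ ((X Δ W) ∩ Z)| = 6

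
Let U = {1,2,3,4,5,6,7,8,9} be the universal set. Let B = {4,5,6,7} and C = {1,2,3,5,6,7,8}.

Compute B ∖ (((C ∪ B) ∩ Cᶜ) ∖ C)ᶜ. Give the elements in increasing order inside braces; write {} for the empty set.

{4}

C ∪ B = {1,2,3,4,5,6,7,8}
Cᶜ = {4,9}
(C ∪ B) ∩ Cᶜ = {4}
((C ∪ B) ∩ Cᶜ) ∖ C = {4}
(((C ∪ B) ∩ Cᶜ) ∖ C)ᶜ = {1,2,3,5,6,7,8,9}
B ∖ (((C ∪ B) ∩ Cᶜ) ∖ C)ᶜ = {4}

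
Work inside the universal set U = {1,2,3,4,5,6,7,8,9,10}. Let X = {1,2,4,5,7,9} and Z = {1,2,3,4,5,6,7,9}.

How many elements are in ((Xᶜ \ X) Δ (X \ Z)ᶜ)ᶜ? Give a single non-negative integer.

Xᶜ = {3,6,8,10}
Xᶜ \ X = {3,6,8,10}
X \ Z = {}
(X \ Z)ᶜ = {1,2,3,4,5,6,7,8,9,10}
(Xᶜ \ X) Δ (X \ Z)ᶜ = {1,2,4,5,7,9}
((Xᶜ \ X) Δ (X \ Z)ᶜ)ᶜ = {3,6,8,10}
|((Xᶜ \ X) Δ (X \ Z)ᶜ)ᶜ| = 4

4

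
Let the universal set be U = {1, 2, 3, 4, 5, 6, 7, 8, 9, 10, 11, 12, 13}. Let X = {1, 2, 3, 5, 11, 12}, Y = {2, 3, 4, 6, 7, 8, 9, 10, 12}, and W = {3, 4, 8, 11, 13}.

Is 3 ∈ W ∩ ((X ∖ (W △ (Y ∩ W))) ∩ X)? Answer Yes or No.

3 ∈ Y and 3 ∈ W, so 3 ∈ Y ∩ W
3 ∈ W and 3 ∈ (Y ∩ W), so 3 ∉ W △ (Y ∩ W)
3 ∈ X and 3 ∉ (W △ (Y ∩ W)), so 3 ∈ X ∖ (W △ (Y ∩ W))
3 ∈ (X ∖ (W △ (Y ∩ W))) and 3 ∈ X, so 3 ∈ (X ∖ (W △ (Y ∩ W))) ∩ X
3 ∈ W and 3 ∈ ((X ∖ (W △ (Y ∩ W))) ∩ X), so 3 ∈ W ∩ ((X ∖ (W △ (Y ∩ W))) ∩ X)

Yes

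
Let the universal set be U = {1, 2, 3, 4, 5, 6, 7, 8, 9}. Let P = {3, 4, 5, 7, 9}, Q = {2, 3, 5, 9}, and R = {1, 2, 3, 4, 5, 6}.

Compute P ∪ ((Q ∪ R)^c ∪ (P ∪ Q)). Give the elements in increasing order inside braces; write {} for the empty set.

{2, 3, 4, 5, 7, 8, 9}

Q ∪ R = {1, 2, 3, 4, 5, 6, 9}
(Q ∪ R)^c = {7, 8}
P ∪ Q = {2, 3, 4, 5, 7, 9}
(Q ∪ R)^c ∪ (P ∪ Q) = {2, 3, 4, 5, 7, 8, 9}
P ∪ ((Q ∪ R)^c ∪ (P ∪ Q)) = {2, 3, 4, 5, 7, 8, 9}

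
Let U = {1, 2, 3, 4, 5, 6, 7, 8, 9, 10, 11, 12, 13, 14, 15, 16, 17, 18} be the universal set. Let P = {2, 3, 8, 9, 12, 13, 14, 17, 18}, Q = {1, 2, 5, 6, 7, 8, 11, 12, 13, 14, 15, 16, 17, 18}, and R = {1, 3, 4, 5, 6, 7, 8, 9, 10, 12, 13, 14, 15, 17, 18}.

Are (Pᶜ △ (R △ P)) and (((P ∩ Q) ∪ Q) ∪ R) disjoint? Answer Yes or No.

No

Pᶜ = {1, 4, 5, 6, 7, 10, 11, 15, 16}
R △ P = {1, 2, 4, 5, 6, 7, 10, 15}
Pᶜ △ (R △ P) = {2, 11, 16}
P ∩ Q = {2, 8, 12, 13, 14, 17, 18}
(P ∩ Q) ∪ Q = {1, 2, 5, 6, 7, 8, 11, 12, 13, 14, 15, 16, 17, 18}
((P ∩ Q) ∪ Q) ∪ R = {1, 2, 3, 4, 5, 6, 7, 8, 9, 10, 11, 12, 13, 14, 15, 16, 17, 18}
2 lies in both, so they are not disjoint.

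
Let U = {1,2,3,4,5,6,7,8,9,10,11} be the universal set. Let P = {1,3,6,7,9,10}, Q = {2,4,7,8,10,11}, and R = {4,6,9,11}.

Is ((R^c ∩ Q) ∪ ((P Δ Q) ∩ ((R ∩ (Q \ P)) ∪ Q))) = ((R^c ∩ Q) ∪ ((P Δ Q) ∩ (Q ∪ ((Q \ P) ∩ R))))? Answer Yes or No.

R^c = {1,2,3,5,7,8,10}
R^c ∩ Q = {2,7,8,10}
P Δ Q = {1,2,3,4,6,8,9,11}
Q \ P = {2,4,8,11}
R ∩ (Q \ P) = {4,11}
(R ∩ (Q \ P)) ∪ Q = {2,4,7,8,10,11}
(P Δ Q) ∩ ((R ∩ (Q \ P)) ∪ Q) = {2,4,8,11}
(R^c ∩ Q) ∪ ((P Δ Q) ∩ ((R ∩ (Q \ P)) ∪ Q)) = {2,4,7,8,10,11}
(Q \ P) ∩ R = {4,11}
Q ∪ ((Q \ P) ∩ R) = {2,4,7,8,10,11}
(P Δ Q) ∩ (Q ∪ ((Q \ P) ∩ R)) = {2,4,8,11}
(R^c ∩ Q) ∪ ((P Δ Q) ∩ (Q ∪ ((Q \ P) ∩ R))) = {2,4,7,8,10,11}
Both equal {2,4,7,8,10,11}, so (R^c ∩ Q) ∪ ((P Δ Q) ∩ ((R ∩ (Q \ P)) ∪ Q)) = (R^c ∩ Q) ∪ ((P Δ Q) ∩ (Q ∪ ((Q \ P) ∩ R))).

Yes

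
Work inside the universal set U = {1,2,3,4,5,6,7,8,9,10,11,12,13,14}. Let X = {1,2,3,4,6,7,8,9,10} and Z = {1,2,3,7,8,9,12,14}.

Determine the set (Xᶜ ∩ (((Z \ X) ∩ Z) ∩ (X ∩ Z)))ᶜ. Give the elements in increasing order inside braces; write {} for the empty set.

{1,2,3,4,5,6,7,8,9,10,11,12,13,14}

Xᶜ = {5,11,12,13,14}
Z \ X = {12,14}
(Z \ X) ∩ Z = {12,14}
X ∩ Z = {1,2,3,7,8,9}
((Z \ X) ∩ Z) ∩ (X ∩ Z) = {}
Xᶜ ∩ (((Z \ X) ∩ Z) ∩ (X ∩ Z)) = {}
(Xᶜ ∩ (((Z \ X) ∩ Z) ∩ (X ∩ Z)))ᶜ = {1,2,3,4,5,6,7,8,9,10,11,12,13,14}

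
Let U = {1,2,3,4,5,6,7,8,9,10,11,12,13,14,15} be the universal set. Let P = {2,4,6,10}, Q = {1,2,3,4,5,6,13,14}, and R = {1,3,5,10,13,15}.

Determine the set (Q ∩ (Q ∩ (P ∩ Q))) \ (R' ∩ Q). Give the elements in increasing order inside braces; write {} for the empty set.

{}

P ∩ Q = {2,4,6}
Q ∩ (P ∩ Q) = {2,4,6}
Q ∩ (Q ∩ (P ∩ Q)) = {2,4,6}
R' = {2,4,6,7,8,9,11,12,14}
R' ∩ Q = {2,4,6,14}
(Q ∩ (Q ∩ (P ∩ Q))) \ (R' ∩ Q) = {}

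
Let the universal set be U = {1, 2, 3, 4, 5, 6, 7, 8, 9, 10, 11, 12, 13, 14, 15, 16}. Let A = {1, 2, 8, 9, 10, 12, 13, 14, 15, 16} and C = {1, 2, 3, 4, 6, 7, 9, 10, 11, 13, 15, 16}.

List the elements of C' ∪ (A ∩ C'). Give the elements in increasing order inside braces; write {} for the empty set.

C' = {5, 8, 12, 14}
A ∩ C' = {8, 12, 14}
C' ∪ (A ∩ C') = {5, 8, 12, 14}

{5, 8, 12, 14}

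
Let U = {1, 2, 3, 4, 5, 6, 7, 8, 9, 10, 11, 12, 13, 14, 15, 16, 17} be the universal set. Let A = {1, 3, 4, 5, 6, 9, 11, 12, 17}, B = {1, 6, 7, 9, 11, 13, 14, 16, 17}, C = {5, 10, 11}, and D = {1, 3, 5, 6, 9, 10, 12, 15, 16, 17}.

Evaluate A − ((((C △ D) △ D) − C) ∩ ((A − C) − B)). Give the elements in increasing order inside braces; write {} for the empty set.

C △ D = {1, 3, 6, 9, 11, 12, 15, 16, 17}
(C △ D) △ D = {5, 10, 11}
((C △ D) △ D) − C = {}
A − C = {1, 3, 4, 6, 9, 12, 17}
(A − C) − B = {3, 4, 12}
(((C △ D) △ D) − C) ∩ ((A − C) − B) = {}
A − ((((C △ D) △ D) − C) ∩ ((A − C) − B)) = {1, 3, 4, 5, 6, 9, 11, 12, 17}

{1, 3, 4, 5, 6, 9, 11, 12, 17}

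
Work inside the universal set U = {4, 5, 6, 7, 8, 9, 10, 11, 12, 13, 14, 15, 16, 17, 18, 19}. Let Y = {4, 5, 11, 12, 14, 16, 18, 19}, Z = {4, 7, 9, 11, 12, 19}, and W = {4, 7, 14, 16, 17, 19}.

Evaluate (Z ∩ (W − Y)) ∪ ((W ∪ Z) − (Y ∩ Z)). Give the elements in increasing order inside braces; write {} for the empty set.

{7, 9, 14, 16, 17}

W − Y = {7, 17}
Z ∩ (W − Y) = {7}
W ∪ Z = {4, 7, 9, 11, 12, 14, 16, 17, 19}
Y ∩ Z = {4, 11, 12, 19}
(W ∪ Z) − (Y ∩ Z) = {7, 9, 14, 16, 17}
(Z ∩ (W − Y)) ∪ ((W ∪ Z) − (Y ∩ Z)) = {7, 9, 14, 16, 17}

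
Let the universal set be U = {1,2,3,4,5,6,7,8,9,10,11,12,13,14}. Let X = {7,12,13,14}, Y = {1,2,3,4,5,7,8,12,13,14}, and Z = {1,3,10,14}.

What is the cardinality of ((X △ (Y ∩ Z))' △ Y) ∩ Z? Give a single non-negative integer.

Y ∩ Z = {1,3,14}
X △ (Y ∩ Z) = {1,3,7,12,13}
(X △ (Y ∩ Z))' = {2,4,5,6,8,9,10,11,14}
(X △ (Y ∩ Z))' △ Y = {1,3,6,7,9,10,11,12,13}
((X △ (Y ∩ Z))' △ Y) ∩ Z = {1,3,10}
|((X △ (Y ∩ Z))' △ Y) ∩ Z| = 3

3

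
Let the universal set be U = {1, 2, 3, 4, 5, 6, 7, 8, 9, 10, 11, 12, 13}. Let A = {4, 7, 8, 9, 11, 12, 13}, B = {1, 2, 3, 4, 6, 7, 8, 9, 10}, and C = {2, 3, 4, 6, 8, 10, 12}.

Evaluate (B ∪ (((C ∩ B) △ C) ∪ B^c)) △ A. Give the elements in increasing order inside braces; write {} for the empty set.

{1, 2, 3, 5, 6, 10}

C ∩ B = {2, 3, 4, 6, 8, 10}
(C ∩ B) △ C = {12}
B^c = {5, 11, 12, 13}
((C ∩ B) △ C) ∪ B^c = {5, 11, 12, 13}
B ∪ (((C ∩ B) △ C) ∪ B^c) = {1, 2, 3, 4, 5, 6, 7, 8, 9, 10, 11, 12, 13}
(B ∪ (((C ∩ B) △ C) ∪ B^c)) △ A = {1, 2, 3, 5, 6, 10}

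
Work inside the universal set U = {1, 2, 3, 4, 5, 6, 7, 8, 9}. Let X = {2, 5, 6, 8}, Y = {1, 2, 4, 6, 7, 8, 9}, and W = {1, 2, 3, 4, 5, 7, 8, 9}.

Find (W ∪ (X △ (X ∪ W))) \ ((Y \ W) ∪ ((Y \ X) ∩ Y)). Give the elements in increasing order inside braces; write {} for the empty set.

{2, 3, 5, 8}

X ∪ W = {1, 2, 3, 4, 5, 6, 7, 8, 9}
X △ (X ∪ W) = {1, 3, 4, 7, 9}
W ∪ (X △ (X ∪ W)) = {1, 2, 3, 4, 5, 7, 8, 9}
Y \ W = {6}
Y \ X = {1, 4, 7, 9}
(Y \ X) ∩ Y = {1, 4, 7, 9}
(Y \ W) ∪ ((Y \ X) ∩ Y) = {1, 4, 6, 7, 9}
(W ∪ (X △ (X ∪ W))) \ ((Y \ W) ∪ ((Y \ X) ∩ Y)) = {2, 3, 5, 8}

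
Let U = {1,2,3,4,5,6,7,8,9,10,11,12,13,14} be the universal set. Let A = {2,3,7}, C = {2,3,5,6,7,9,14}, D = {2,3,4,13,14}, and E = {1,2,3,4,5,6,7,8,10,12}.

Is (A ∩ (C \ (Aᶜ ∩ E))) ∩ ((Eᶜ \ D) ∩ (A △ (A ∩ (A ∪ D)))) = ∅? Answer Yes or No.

Aᶜ = {1,4,5,6,8,9,10,11,12,13,14}
Aᶜ ∩ E = {1,4,5,6,8,10,12}
C \ (Aᶜ ∩ E) = {2,3,7,9,14}
A ∩ (C \ (Aᶜ ∩ E)) = {2,3,7}
Eᶜ = {9,11,13,14}
Eᶜ \ D = {9,11}
A ∪ D = {2,3,4,7,13,14}
A ∩ (A ∪ D) = {2,3,7}
A △ (A ∩ (A ∪ D)) = {}
(Eᶜ \ D) ∩ (A △ (A ∩ (A ∪ D))) = {}
{2,3,7} and {} share no elements.

Yes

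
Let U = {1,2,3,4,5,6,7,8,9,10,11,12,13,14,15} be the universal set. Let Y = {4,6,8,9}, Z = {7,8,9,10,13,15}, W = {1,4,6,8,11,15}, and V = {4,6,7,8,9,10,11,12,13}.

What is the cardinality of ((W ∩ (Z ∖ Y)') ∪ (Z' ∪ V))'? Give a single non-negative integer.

1

Z ∖ Y = {7,10,13,15}
(Z ∖ Y)' = {1,2,3,4,5,6,8,9,11,12,14}
W ∩ (Z ∖ Y)' = {1,4,6,8,11}
Z' = {1,2,3,4,5,6,11,12,14}
Z' ∪ V = {1,2,3,4,5,6,7,8,9,10,11,12,13,14}
(W ∩ (Z ∖ Y)') ∪ (Z' ∪ V) = {1,2,3,4,5,6,7,8,9,10,11,12,13,14}
((W ∩ (Z ∖ Y)') ∪ (Z' ∪ V))' = {15}
|((W ∩ (Z ∖ Y)') ∪ (Z' ∪ V))'| = 1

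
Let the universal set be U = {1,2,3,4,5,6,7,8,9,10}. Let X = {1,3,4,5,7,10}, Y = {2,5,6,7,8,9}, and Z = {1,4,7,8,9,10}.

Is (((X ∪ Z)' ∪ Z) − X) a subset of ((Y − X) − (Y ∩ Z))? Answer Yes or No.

X ∪ Z = {1,3,4,5,7,8,9,10}
(X ∪ Z)' = {2,6}
(X ∪ Z)' ∪ Z = {1,2,4,6,7,8,9,10}
((X ∪ Z)' ∪ Z) − X = {2,6,8,9}
Y − X = {2,6,8,9}
Y ∩ Z = {7,8,9}
(Y − X) − (Y ∩ Z) = {2,6}
8 ∈ ((X ∪ Z)' ∪ Z) − X but 8 ∉ (Y − X) − (Y ∩ Z), so the inclusion fails.

No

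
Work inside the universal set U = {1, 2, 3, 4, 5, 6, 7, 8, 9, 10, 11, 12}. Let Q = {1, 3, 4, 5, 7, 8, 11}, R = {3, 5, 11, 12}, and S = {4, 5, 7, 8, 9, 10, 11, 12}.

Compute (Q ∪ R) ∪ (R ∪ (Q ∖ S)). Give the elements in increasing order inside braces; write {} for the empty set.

{1, 3, 4, 5, 7, 8, 11, 12}

Q ∪ R = {1, 3, 4, 5, 7, 8, 11, 12}
Q ∖ S = {1, 3}
R ∪ (Q ∖ S) = {1, 3, 5, 11, 12}
(Q ∪ R) ∪ (R ∪ (Q ∖ S)) = {1, 3, 4, 5, 7, 8, 11, 12}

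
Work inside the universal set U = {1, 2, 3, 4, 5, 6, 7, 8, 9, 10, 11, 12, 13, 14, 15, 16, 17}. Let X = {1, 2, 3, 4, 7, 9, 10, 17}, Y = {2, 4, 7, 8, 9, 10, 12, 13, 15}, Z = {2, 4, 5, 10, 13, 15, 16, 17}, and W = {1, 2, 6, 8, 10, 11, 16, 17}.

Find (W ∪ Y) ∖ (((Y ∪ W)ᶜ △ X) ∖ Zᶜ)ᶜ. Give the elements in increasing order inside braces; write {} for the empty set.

W ∪ Y = {1, 2, 4, 6, 7, 8, 9, 10, 11, 12, 13, 15, 16, 17}
Y ∪ W = {1, 2, 4, 6, 7, 8, 9, 10, 11, 12, 13, 15, 16, 17}
(Y ∪ W)ᶜ = {3, 5, 14}
(Y ∪ W)ᶜ △ X = {1, 2, 4, 5, 7, 9, 10, 14, 17}
Zᶜ = {1, 3, 6, 7, 8, 9, 11, 12, 14}
((Y ∪ W)ᶜ △ X) ∖ Zᶜ = {2, 4, 5, 10, 17}
(((Y ∪ W)ᶜ △ X) ∖ Zᶜ)ᶜ = {1, 3, 6, 7, 8, 9, 11, 12, 13, 14, 15, 16}
(W ∪ Y) ∖ (((Y ∪ W)ᶜ △ X) ∖ Zᶜ)ᶜ = {2, 4, 10, 17}

{2, 4, 10, 17}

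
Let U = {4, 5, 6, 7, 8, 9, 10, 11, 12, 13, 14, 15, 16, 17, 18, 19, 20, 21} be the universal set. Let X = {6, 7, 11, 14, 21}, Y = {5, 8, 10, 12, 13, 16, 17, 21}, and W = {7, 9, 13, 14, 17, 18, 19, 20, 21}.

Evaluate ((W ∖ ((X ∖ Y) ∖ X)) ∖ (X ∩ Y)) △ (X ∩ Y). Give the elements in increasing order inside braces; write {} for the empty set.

X ∖ Y = {6, 7, 11, 14}
(X ∖ Y) ∖ X = {}
W ∖ ((X ∖ Y) ∖ X) = {7, 9, 13, 14, 17, 18, 19, 20, 21}
X ∩ Y = {21}
(W ∖ ((X ∖ Y) ∖ X)) ∖ (X ∩ Y) = {7, 9, 13, 14, 17, 18, 19, 20}
((W ∖ ((X ∖ Y) ∖ X)) ∖ (X ∩ Y)) △ (X ∩ Y) = {7, 9, 13, 14, 17, 18, 19, 20, 21}

{7, 9, 13, 14, 17, 18, 19, 20, 21}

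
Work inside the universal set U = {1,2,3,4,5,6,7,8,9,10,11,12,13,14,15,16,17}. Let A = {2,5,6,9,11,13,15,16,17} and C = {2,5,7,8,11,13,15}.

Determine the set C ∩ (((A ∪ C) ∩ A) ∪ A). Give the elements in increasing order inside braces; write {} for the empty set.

{2,5,11,13,15}

A ∪ C = {2,5,6,7,8,9,11,13,15,16,17}
(A ∪ C) ∩ A = {2,5,6,9,11,13,15,16,17}
((A ∪ C) ∩ A) ∪ A = {2,5,6,9,11,13,15,16,17}
C ∩ (((A ∪ C) ∩ A) ∪ A) = {2,5,11,13,15}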